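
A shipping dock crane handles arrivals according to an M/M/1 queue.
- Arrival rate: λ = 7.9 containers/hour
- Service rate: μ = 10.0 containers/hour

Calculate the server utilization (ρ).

Server utilization: ρ = λ/μ
ρ = 7.9/10.0 = 0.7900
The server is busy 79.00% of the time.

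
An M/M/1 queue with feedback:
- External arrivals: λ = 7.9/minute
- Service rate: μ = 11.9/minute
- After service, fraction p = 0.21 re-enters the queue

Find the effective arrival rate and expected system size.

Effective arrival rate: λ_eff = λ/(1-p) = 7.9/(1-0.21) = 7.9/0.79 = 10.0000
ρ = λ_eff/μ = 10.0000/11.9 = 0.840336
L = ρ/(1-ρ) = 0.840336/(1-0.840336) = 5.2632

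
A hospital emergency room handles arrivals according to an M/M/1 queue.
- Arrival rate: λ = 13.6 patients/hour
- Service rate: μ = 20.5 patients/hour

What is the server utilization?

Server utilization: ρ = λ/μ
ρ = 13.6/20.5 = 0.6634
The server is busy 66.34% of the time.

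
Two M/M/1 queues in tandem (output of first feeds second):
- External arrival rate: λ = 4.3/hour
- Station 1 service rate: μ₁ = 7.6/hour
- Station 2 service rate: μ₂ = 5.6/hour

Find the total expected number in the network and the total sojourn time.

By Jackson's theorem, each station behaves as independent M/M/1.
Station 1: ρ₁ = 4.3/7.6 = 0.5658, L₁ = ρ₁/(1-ρ₁) = λ/(μ₁-λ) = 4.3/3.30 = 1.3030
Station 2: ρ₂ = 4.3/5.6 = 0.7679, L₂ = ρ₂/(1-ρ₂) = λ/(μ₂-λ) = 4.3/1.30 = 3.3077
Total: L = L₁ + L₂ = 1.3030 + 3.3077 = 4.6107
W = L/λ = 4.6107/4.3 = 1.0723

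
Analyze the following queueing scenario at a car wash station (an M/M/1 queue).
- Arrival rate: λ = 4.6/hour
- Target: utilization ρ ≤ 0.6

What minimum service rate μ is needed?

ρ = λ/μ, so μ = λ/ρ
μ ≥ 4.6/0.6 = 7.6667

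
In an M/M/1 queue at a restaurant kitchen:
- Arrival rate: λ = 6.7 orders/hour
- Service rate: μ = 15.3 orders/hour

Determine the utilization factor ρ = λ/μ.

Server utilization: ρ = λ/μ
ρ = 6.7/15.3 = 0.4379
The server is busy 43.79% of the time.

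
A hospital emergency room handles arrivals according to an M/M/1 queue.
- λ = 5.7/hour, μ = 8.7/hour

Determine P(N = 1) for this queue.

ρ = λ/μ = 5.7/8.7 = 0.6552
P(n) = (1-ρ)ρⁿ
P(1) = (1-0.6552) × 0.6552^1
P(1) = 0.3448 × 0.6552
P(1) = 0.2259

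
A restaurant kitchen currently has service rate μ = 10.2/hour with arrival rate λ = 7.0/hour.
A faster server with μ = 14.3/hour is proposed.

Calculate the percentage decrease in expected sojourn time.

System 1: ρ₁ = 7.0/10.2 = 0.6863, W₁ = 1/(10.2-7.0) = 0.3125
System 2: ρ₂ = 7.0/14.3 = 0.4895, W₂ = 1/(14.3-7.0) = 0.1370
Improvement: (W₁-W₂)/W₁ = (0.3125-0.1370)/0.3125 = 56.16%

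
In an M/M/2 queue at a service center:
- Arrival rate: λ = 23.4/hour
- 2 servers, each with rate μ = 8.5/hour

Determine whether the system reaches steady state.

Stability requires ρ = λ/(cμ) < 1
ρ = 23.4/(2 × 8.5) = 23.4/17.00 = 1.3765
Since 1.3765 ≥ 1, the system is UNSTABLE.
Need c > λ/μ = 23.4/8.5 = 2.75.
Minimum servers needed: c = 3.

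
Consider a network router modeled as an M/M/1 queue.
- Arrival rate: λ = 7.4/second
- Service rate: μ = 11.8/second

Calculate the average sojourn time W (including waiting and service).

First, compute utilization: ρ = λ/μ = 7.4/11.8 = 0.6271
For M/M/1: W = 1/(μ-λ)
W = 1/(11.8-7.4) = 1/4.40
W = 0.2273 seconds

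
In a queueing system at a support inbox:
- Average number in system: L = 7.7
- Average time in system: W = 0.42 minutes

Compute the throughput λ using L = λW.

Little's Law: L = λW, so λ = L/W
λ = 7.7/0.42 = 18.3333 emails/minute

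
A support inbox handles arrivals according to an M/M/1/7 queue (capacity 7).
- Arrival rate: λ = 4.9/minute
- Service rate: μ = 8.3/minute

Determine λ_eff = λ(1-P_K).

ρ = λ/μ = 4.9/8.3 = 0.59036
P₀ = (1-ρ)/(1-ρ^(K+1)) = (1-0.59036)/(1-0.59036^8) = 0.4096/0.9852 = 0.4158
P_K = P₀×ρ^K = 0.4158 × 0.59036^7 = 0.4158 × 0.02499 = 0.01039
λ_eff = λ(1-P_K) = 4.9 × (1 - 0.01039) = 4.9 × 0.98961 = 4.8491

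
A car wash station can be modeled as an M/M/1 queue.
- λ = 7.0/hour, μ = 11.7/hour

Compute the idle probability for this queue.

ρ = λ/μ = 7.0/11.7 = 0.5983
P(0) = 1 - ρ = 1 - 0.5983 = 0.4017
The server is idle 40.17% of the time.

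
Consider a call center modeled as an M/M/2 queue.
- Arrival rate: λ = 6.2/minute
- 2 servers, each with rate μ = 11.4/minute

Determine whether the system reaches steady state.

Stability requires ρ = λ/(cμ) < 1
ρ = 6.2/(2 × 11.4) = 6.2/22.80 = 0.2719
Since 0.2719 < 1, the system is STABLE.
The servers are busy 27.19% of the time.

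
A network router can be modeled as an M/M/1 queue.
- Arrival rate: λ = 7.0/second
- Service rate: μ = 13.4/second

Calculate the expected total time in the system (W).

First, compute utilization: ρ = λ/μ = 7.0/13.4 = 0.5224
For M/M/1: W = 1/(μ-λ)
W = 1/(13.4-7.0) = 1/6.40
W = 0.1562 seconds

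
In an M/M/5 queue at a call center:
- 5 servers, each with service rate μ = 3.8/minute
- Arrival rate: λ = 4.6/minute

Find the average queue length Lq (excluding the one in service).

Traffic intensity: ρ = λ/(cμ) = 4.6/(5×3.8) = 0.2421
Since ρ = 0.2421 < 1, system is stable.
Offered load a = λ/μ = cρ = 4.6/3.8 = 1.2105
P₀ = [ Σₙ₌₀^4 aⁿ/n! + a^5/(5!(1-ρ)) ]⁻¹
Σ = a^0/0! + a^1/1! + a^2/2! + a^3/3! + a^4/4! = 1.0000 + 1.2105 + 0.7327 + 0.2956 + 0.08947 = 3.3283
a^5/(5!(1-ρ)) = 2.5994/(120 × 0.7579) = 0.02858
P₀ = 1/(3.3283 + 0.02858) = 0.2979
Lq = P₀·a^5·ρ / (5!(1-ρ)²) = 0.2979 × 2.5994 × 0.2421 / (120 × 0.5744) = 0.002720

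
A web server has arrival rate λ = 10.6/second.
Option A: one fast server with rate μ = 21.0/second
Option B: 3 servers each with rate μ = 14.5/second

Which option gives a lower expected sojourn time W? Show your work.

Option A: single server μ = 21.0 (M/M/1)
  ρ_A = 10.6/21.0 = 0.5048
  W_A = 1/(μ-λ) = 1/(21.0-10.6) = 1/10.40 = 0.09615

Option B: 3 servers μ = 14.5 (M/M/3)
  ρ_B = λ/(cμ) = 10.6/(3×14.5) = 0.2437
  Offered load a = λ/μ = cρ = 10.6/14.5 = 0.7310
  P₀ = [ Σₙ₌₀^2 aⁿ/n! + a^3/(3!(1-ρ)) ]⁻¹
  Σ = a^0/0! + a^1/1! + a^2/2! = 1.0000 + 0.7310 + 0.2672 = 1.9982
  a^3/(3!(1-ρ)) = 0.39067/(6 × 0.75632) = 0.08609
  P₀ = 1/(1.9982 + 0.08609) = 0.4798
  Lq = P₀·a^3·ρ / (3!(1-ρ)²) = 0.4798 × 0.3907 × 0.2437 / (6 × 0.5720) = 0.01331
  Wq_B = Lq/λ = 0.0133076/10.6 = 0.0012554
  W_B = Wq_B + 1/μ = 0.0012554 + 0.068966 = 0.07022

Since W_B = 0.07022 < W_A = 0.09615, Option B (multiple servers) has the shorter time in system.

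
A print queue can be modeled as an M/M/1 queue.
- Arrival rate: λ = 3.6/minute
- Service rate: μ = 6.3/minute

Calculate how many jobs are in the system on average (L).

ρ = λ/μ = 3.6/6.3 = 0.5714
For M/M/1: L = λ/(μ-λ)
L = 3.6/(6.3-3.6) = 3.6/2.70
L = 1.3333 jobs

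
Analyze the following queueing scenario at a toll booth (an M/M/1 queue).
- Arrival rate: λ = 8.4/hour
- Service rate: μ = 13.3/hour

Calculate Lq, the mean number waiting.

ρ = λ/μ = 8.4/13.3 = 0.6316
For M/M/1: Lq = λ²/(μ(μ-λ))
Lq = 70.56/(13.3 × 4.90)
Lq = 1.0827 vehicles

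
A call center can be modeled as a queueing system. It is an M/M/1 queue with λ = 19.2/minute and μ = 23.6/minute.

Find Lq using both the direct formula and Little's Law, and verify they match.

Method 1 (direct): Lq = λ²/(μ(μ-λ)) = 368.64/(23.6 × 4.40) = 3.5501

Method 2 (Little's Law):
W = 1/(μ-λ) = 1/4.40 = 0.2273
Wq = W - 1/μ = 0.2273 - 0.04237 = 0.1849
Lq = λWq = 19.2 × 0.1849 = 3.5501 ✔ (matches Method 1)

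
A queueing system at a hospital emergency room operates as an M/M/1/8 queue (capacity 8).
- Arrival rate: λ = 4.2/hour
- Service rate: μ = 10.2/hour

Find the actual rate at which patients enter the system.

ρ = λ/μ = 4.2/10.2 = 0.411765
P₀ = (1-ρ)/(1-ρ^(K+1)) = (1-0.411765)/(1-0.411765^9) = 0.5882/0.9997 = 0.5884
P_K = P₀×ρ^K = 0.5884 × 0.411765^8 = 0.5884 × 0.0008264 = 0.0004863
λ_eff = λ(1-P_K) = 4.2 × (1 - 0.0004863) = 4.2 × 0.999514 = 4.1980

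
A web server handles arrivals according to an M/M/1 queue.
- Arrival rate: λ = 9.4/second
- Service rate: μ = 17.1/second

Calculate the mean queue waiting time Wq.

First, compute utilization: ρ = λ/μ = 9.4/17.1 = 0.5497
For M/M/1: Wq = λ/(μ(μ-λ))
Wq = 9.4/(17.1 × (17.1-9.4))
Wq = 9.4/(17.1 × 7.70)
Wq = 0.07139 seconds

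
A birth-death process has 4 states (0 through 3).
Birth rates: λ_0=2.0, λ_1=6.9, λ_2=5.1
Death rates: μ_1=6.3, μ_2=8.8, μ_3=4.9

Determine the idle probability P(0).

Ratios P(n)/P(0) = (λ₀···λₙ₋₁)/(μ₁···μₙ):
P(1)/P(0) = (2.0)/(6.3) = 0.3175
P(2)/P(0) = (2.0×6.9)/(6.3×8.8) = 0.2489
P(3)/P(0) = (2.0×6.9×5.1)/(6.3×8.8×4.9) = 0.2591

Normalization: ∑ P(n) = 1
P(0) × (1.0000 + 0.3175 + 0.2489 + 0.2591) = 1
P(0) × 1.8255 = 1
P(0) = 1/1.8255 = 0.5478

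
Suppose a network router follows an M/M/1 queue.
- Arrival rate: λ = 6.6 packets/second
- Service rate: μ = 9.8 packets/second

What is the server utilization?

Server utilization: ρ = λ/μ
ρ = 6.6/9.8 = 0.6735
The server is busy 67.35% of the time.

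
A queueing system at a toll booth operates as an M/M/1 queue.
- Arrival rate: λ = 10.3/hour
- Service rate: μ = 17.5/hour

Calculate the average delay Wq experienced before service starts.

First, compute utilization: ρ = λ/μ = 10.3/17.5 = 0.5886
For M/M/1: Wq = λ/(μ(μ-λ))
Wq = 10.3/(17.5 × (17.5-10.3))
Wq = 10.3/(17.5 × 7.20)
Wq = 0.08175 hours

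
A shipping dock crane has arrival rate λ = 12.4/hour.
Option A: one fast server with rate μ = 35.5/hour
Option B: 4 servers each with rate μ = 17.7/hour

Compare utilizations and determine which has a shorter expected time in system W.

Option A: single server μ = 35.5 (M/M/1)
  ρ_A = 12.4/35.5 = 0.3493
  W_A = 1/(μ-λ) = 1/(35.5-12.4) = 1/23.10 = 0.04329

Option B: 4 servers μ = 17.7 (M/M/4)
  ρ_B = λ/(cμ) = 12.4/(4×17.7) = 0.1751
  Offered load a = λ/μ = cρ = 12.4/17.7 = 0.7006
  P₀ = [ Σₙ₌₀^3 aⁿ/n! + a^4/(4!(1-ρ)) ]⁻¹
  Σ = a^0/0! + a^1/1! + a^2/2! + a^3/3! = 1.0000 + 0.7006 + 0.2454 + 0.05731 = 2.0033
  a^4/(4!(1-ρ)) = 0.2409/(24 × 0.8249) = 0.01217
  P₀ = 1/(2.0033 + 0.01217) = 0.4962
  Lq = P₀·a^4·ρ / (4!(1-ρ)²) = 0.4962 × 0.2409 × 0.1751 / (24 × 0.6804) = 0.001282
  Wq_B = Lq/λ = 0.001282/12.4 = 0.0001034
  W_B = Wq_B + 1/μ = 0.0001034 + 0.05650 = 0.05660

Since W_A = 0.04329 < W_B = 0.05660, Option A (single fast server) has the shorter time in system.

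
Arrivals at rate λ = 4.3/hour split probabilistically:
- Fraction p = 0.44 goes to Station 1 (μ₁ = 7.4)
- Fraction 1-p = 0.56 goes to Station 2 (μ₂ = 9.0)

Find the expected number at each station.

Effective rates: λ₁ = 4.3×0.44 = 1.892, λ₂ = 4.3×0.56 = 2.408
Station 1: ρ₁ = 1.892/7.4 = 0.2557, L₁ = ρ₁/(1-ρ₁) = 0.2557/(1-0.2557) = 0.3435
Station 2: ρ₂ = 2.408/9.0 = 0.26756, L₂ = ρ₂/(1-ρ₂) = 0.26756/(1-0.26756) = 0.3653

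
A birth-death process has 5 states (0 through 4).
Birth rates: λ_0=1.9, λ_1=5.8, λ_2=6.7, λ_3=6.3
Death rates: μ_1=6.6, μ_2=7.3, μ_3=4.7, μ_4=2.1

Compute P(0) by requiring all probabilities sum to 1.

Ratios P(n)/P(0) = (λ₀···λₙ₋₁)/(μ₁···μₙ):
P(1)/P(0) = (1.9)/(6.6) = 0.28788
P(2)/P(0) = (1.9×5.8)/(6.6×7.3) = 0.22873
P(3)/P(0) = (1.9×5.8×6.7)/(6.6×7.3×4.7) = 0.32606
P(4)/P(0) = (1.9×5.8×6.7×6.3)/(6.6×7.3×4.7×2.1) = 0.97817

Normalization: ∑ P(n) = 1
P(0) × (1.0000 + 0.28788 + 0.22873 + 0.32606 + 0.97817) = 1
P(0) × 2.8208 = 1
P(0) = 1/2.8208 = 0.3545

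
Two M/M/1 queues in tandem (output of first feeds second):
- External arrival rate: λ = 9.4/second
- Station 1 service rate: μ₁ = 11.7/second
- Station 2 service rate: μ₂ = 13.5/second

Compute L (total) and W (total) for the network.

By Jackson's theorem, each station behaves as independent M/M/1.
Station 1: ρ₁ = 9.4/11.7 = 0.8034, L₁ = ρ₁/(1-ρ₁) = λ/(μ₁-λ) = 9.4/2.30 = 4.08696
Station 2: ρ₂ = 9.4/13.5 = 0.6963, L₂ = ρ₂/(1-ρ₂) = λ/(μ₂-λ) = 9.4/4.10 = 2.29268
Total: L = L₁ + L₂ = 4.08696 + 2.29268 = 6.3796
W = L/λ = 6.3796/9.4 = 0.6787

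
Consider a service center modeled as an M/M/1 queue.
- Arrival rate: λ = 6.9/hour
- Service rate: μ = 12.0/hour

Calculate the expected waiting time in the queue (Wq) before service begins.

First, compute utilization: ρ = λ/μ = 6.9/12.0 = 0.5750
For M/M/1: Wq = λ/(μ(μ-λ))
Wq = 6.9/(12.0 × (12.0-6.9))
Wq = 6.9/(12.0 × 5.10)
Wq = 0.1127 hours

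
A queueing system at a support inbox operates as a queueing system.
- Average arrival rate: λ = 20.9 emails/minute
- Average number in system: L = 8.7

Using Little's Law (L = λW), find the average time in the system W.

Little's Law: L = λW, so W = L/λ
W = 8.7/20.9 = 0.4163 minutes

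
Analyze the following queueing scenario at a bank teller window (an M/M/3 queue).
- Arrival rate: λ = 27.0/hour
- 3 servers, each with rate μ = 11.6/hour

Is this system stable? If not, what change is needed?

Stability requires ρ = λ/(cμ) < 1
ρ = 27.0/(3 × 11.6) = 27.0/34.80 = 0.7759
Since 0.7759 < 1, the system is STABLE.
The servers are busy 77.59% of the time.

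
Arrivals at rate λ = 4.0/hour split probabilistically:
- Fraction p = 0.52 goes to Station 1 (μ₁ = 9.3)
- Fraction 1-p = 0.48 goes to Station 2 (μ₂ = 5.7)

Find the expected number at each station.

Effective rates: λ₁ = 4.0×0.52 = 2.08, λ₂ = 4.0×0.48 = 1.92
Station 1: ρ₁ = 2.08/9.3 = 0.22366, L₁ = ρ₁/(1-ρ₁) = 0.22366/(1-0.22366) = 0.2881
Station 2: ρ₂ = 1.92/5.7 = 0.33684, L₂ = ρ₂/(1-ρ₂) = 0.33684/(1-0.33684) = 0.5079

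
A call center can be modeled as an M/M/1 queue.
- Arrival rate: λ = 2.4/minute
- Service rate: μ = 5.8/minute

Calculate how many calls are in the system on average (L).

ρ = λ/μ = 2.4/5.8 = 0.4138
For M/M/1: L = λ/(μ-λ)
L = 2.4/(5.8-2.4) = 2.4/3.40
L = 0.7059 calls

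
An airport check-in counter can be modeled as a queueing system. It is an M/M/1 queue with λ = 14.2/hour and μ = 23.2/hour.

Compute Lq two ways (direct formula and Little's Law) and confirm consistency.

Method 1 (direct): Lq = λ²/(μ(μ-λ)) = 201.64/(23.2 × 9.00) = 0.9657

Method 2 (Little's Law):
W = 1/(μ-λ) = 1/9.00 = 0.11111
Wq = W - 1/μ = 0.11111 - 0.043103 = 0.06801
Lq = λWq = 14.2 × 0.06801 = 0.9657 ✔ (matches Method 1)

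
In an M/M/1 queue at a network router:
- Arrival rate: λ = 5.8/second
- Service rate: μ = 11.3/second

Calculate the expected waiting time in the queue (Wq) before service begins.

First, compute utilization: ρ = λ/μ = 5.8/11.3 = 0.5133
For M/M/1: Wq = λ/(μ(μ-λ))
Wq = 5.8/(11.3 × (11.3-5.8))
Wq = 5.8/(11.3 × 5.50)
Wq = 0.09332 seconds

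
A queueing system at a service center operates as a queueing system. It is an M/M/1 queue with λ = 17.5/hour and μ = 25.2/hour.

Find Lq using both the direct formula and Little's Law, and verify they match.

Method 1 (direct): Lq = λ²/(μ(μ-λ)) = 306.25/(25.2 × 7.70) = 1.5783

Method 2 (Little's Law):
W = 1/(μ-λ) = 1/7.70 = 0.12987
Wq = W - 1/μ = 0.12987 - 0.039683 = 0.09019
Lq = λWq = 17.5 × 0.09019 = 1.5783 ✔ (matches Method 1)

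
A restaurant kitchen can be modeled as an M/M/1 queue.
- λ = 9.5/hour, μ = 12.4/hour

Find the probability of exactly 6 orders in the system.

ρ = λ/μ = 9.5/12.4 = 0.7661
P(n) = (1-ρ)ρⁿ
P(6) = (1-0.7661) × 0.7661^6
P(6) = 0.2339 × 0.2022
P(6) = 0.04729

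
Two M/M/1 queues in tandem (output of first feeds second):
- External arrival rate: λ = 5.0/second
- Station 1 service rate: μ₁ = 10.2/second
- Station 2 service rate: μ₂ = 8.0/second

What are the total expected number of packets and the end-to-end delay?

By Jackson's theorem, each station behaves as independent M/M/1.
Station 1: ρ₁ = 5.0/10.2 = 0.4902, L₁ = ρ₁/(1-ρ₁) = λ/(μ₁-λ) = 5.0/5.20 = 0.9615
Station 2: ρ₂ = 5.0/8.0 = 0.6250, L₂ = ρ₂/(1-ρ₂) = λ/(μ₂-λ) = 5.0/3.00 = 1.6667
Total: L = L₁ + L₂ = 0.9615 + 1.6667 = 2.6282
W = L/λ = 2.6282/5.0 = 0.5256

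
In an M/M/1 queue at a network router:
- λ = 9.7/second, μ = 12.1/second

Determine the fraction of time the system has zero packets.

ρ = λ/μ = 9.7/12.1 = 0.8017
P(0) = 1 - ρ = 1 - 0.8017 = 0.1983
The server is idle 19.83% of the time.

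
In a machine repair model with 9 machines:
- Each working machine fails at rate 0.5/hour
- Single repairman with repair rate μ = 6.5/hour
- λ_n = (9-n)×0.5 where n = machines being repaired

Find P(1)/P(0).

P(1)/P(0) = ∏_{i=0}^{1-1} λ_i/μ_{i+1}
= (9-0)×0.5/6.5
= 0.6923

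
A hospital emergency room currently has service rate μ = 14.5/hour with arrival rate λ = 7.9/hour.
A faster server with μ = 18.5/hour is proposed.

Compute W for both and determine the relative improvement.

System 1: ρ₁ = 7.9/14.5 = 0.5448, W₁ = 1/(14.5-7.9) = 0.15152
System 2: ρ₂ = 7.9/18.5 = 0.4270, W₂ = 1/(18.5-7.9) = 0.094340
Improvement: (W₁-W₂)/W₁ = (0.15152-0.094340)/0.15152 = 37.74%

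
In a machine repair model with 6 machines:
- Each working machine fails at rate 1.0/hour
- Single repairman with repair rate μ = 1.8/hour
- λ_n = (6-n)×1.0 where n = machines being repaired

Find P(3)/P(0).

P(3)/P(0) = ∏_{i=0}^{3-1} λ_i/μ_{i+1}
= (6-0)×1.0/1.8 × (6-1)×1.0/1.8 × (6-2)×1.0/1.8
= 20.5761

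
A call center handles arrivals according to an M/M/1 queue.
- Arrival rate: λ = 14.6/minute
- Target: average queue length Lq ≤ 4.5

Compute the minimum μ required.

For M/M/1: Lq = λ²/(μ(μ-λ))
Need Lq ≤ 4.5, i.e. μ(μ-λ) ≥ λ²/4.5
μ² - 14.6μ - 213.16/4.5 ≥ 0  →  μ² - 14.6μ - 47.3689 ≥ 0
Quadratic formula (positive root): μ = [λ + √(λ² + 4×47.3689)]/2
Discriminant: 213.16 + 4×47.3689 = 402.6356, √402.6356 = 20.0658
μ ≥ (14.6 + 20.0658)/2 = 17.3329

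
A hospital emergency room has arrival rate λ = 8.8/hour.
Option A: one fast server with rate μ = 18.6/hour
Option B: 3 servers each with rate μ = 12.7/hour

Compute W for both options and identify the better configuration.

Option A: single server μ = 18.6 (M/M/1)
  ρ_A = 8.8/18.6 = 0.4731
  W_A = 1/(μ-λ) = 1/(18.6-8.8) = 1/9.80 = 0.1020

Option B: 3 servers μ = 12.7 (M/M/3)
  ρ_B = λ/(cμ) = 8.8/(3×12.7) = 0.2310
  Offered load a = λ/μ = cρ = 8.8/12.7 = 0.6929
  P₀ = [ Σₙ₌₀^2 aⁿ/n! + a^3/(3!(1-ρ)) ]⁻¹
  Σ = a^0/0! + a^1/1! + a^2/2! = 1.0000 + 0.6929 + 0.2401 = 1.9330
  a^3/(3!(1-ρ)) = 0.33269/(6 × 0.76903) = 0.07210
  P₀ = 1/(1.9330 + 0.07210) = 0.4987
  Lq = P₀·a^3·ρ / (3!(1-ρ)²) = 0.4987 × 0.3327 × 0.2310 / (6 × 0.5914) = 0.01080
  Wq_B = Lq/λ = 0.01080/8.8 = 0.001227
  W_B = Wq_B + 1/μ = 0.001227 + 0.07874 = 0.07997

Since W_B = 0.07997 < W_A = 0.1020, Option B (multiple servers) has the shorter time in system.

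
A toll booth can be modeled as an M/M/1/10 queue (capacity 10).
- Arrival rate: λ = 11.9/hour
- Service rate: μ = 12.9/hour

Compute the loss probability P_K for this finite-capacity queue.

ρ = λ/μ = 11.9/12.9 = 0.92248
P₀ = (1-ρ)/(1-ρ^(K+1)) = (1-0.92248)/(1-0.92248^11) = 0.077520/0.58835 = 0.1318
P_K = P₀×ρ^K = 0.13176 × 0.92248^10 = 0.13176 × 0.44624 = 0.05880
Blocking probability = 5.88%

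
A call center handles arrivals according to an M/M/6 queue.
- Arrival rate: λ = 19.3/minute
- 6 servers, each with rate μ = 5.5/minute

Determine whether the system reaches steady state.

Stability requires ρ = λ/(cμ) < 1
ρ = 19.3/(6 × 5.5) = 19.3/33.00 = 0.5848
Since 0.5848 < 1, the system is STABLE.
The servers are busy 58.48% of the time.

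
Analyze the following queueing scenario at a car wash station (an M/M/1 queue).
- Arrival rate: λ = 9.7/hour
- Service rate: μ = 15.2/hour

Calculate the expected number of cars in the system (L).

ρ = λ/μ = 9.7/15.2 = 0.6382
For M/M/1: L = λ/(μ-λ)
L = 9.7/(15.2-9.7) = 9.7/5.50
L = 1.7636 cars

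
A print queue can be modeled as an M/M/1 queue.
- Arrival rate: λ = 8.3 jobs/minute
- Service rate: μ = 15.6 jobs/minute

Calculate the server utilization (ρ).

Server utilization: ρ = λ/μ
ρ = 8.3/15.6 = 0.5321
The server is busy 53.21% of the time.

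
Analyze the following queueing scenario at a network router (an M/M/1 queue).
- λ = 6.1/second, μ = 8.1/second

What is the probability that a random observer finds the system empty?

ρ = λ/μ = 6.1/8.1 = 0.7531
P(0) = 1 - ρ = 1 - 0.7531 = 0.2469
The server is idle 24.69% of the time.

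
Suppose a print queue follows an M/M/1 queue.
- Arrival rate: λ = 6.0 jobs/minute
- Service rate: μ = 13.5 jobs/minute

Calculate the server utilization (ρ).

Server utilization: ρ = λ/μ
ρ = 6.0/13.5 = 0.4444
The server is busy 44.44% of the time.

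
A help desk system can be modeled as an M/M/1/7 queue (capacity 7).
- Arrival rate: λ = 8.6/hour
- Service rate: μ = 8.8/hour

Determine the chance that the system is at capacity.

ρ = λ/μ = 8.6/8.8 = 0.97727
P₀ = (1-ρ)/(1-ρ^(K+1)) = (1-0.97727)/(1-0.97727^8) = 0.02273/0.1680 = 0.1353
P_K = P₀×ρ^K = 0.1353 × 0.97727^7 = 0.1353 × 0.8513 = 0.1152
Blocking probability = 11.52%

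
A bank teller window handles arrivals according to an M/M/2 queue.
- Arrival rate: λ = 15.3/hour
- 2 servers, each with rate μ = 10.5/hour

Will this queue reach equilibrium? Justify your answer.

Stability requires ρ = λ/(cμ) < 1
ρ = 15.3/(2 × 10.5) = 15.3/21.00 = 0.7286
Since 0.7286 < 1, the system is STABLE.
The servers are busy 72.86% of the time.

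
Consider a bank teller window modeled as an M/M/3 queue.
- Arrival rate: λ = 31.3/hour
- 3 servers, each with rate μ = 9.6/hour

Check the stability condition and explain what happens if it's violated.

Stability requires ρ = λ/(cμ) < 1
ρ = 31.3/(3 × 9.6) = 31.3/28.80 = 1.0868
Since 1.0868 ≥ 1, the system is UNSTABLE.
Need c > λ/μ = 31.3/9.6 = 3.26.
Minimum servers needed: c = 4.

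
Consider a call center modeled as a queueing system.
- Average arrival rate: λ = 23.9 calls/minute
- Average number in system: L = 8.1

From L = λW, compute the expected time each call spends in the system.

Little's Law: L = λW, so W = L/λ
W = 8.1/23.9 = 0.3389 minutes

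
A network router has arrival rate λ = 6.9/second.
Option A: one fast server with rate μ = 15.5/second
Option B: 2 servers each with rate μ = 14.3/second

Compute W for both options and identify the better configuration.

Option A: single server μ = 15.5 (M/M/1)
  ρ_A = 6.9/15.5 = 0.4452
  W_A = 1/(μ-λ) = 1/(15.5-6.9) = 1/8.60 = 0.1163

Option B: 2 servers μ = 14.3 (M/M/2)
  ρ_B = λ/(cμ) = 6.9/(2×14.3) = 0.2413
  Offered load a = λ/μ = cρ = 6.9/14.3 = 0.4825
  P₀ = [ Σₙ₌₀^1 aⁿ/n! + a^2/(2!(1-ρ)) ]⁻¹
  Σ = a^0/0! + a^1/1! = 1.0000 + 0.4825 = 1.4825
  a^2/(2!(1-ρ)) = 0.2328/(2 × 0.7587) = 0.1534
  P₀ = 1/(1.4825 + 0.1534) = 0.6113
  Lq = P₀·a^2·ρ / (2!(1-ρ)²) = 0.6113 × 0.2328 × 0.2413 / (2 × 0.5757) = 0.02982
  Wq_B = Lq/λ = 0.02982/6.9 = 0.004322
  W_B = Wq_B + 1/μ = 0.004322 + 0.06993 = 0.07425

Since W_B = 0.07425 < W_A = 0.1163, Option B (multiple servers) has the shorter time in system.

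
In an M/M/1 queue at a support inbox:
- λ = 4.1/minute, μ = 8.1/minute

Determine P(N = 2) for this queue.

ρ = λ/μ = 4.1/8.1 = 0.5062
P(n) = (1-ρ)ρⁿ
P(2) = (1-0.5062) × 0.5062^2
P(2) = 0.4938 × 0.2562
P(2) = 0.1265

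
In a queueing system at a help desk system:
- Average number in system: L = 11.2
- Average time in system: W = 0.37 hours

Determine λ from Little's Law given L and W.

Little's Law: L = λW, so λ = L/W
λ = 11.2/0.37 = 30.2703 tickets/hour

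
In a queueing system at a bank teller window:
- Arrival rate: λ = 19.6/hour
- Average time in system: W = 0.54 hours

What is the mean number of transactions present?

Little's Law: L = λW
L = 19.6 × 0.54 = 10.5840 transactions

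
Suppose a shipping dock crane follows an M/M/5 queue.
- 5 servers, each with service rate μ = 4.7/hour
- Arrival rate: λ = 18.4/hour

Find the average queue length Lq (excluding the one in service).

Traffic intensity: ρ = λ/(cμ) = 18.4/(5×4.7) = 0.7830
Since ρ = 0.7830 < 1, system is stable.
Offered load a = λ/μ = cρ = 18.4/4.7 = 3.9149
P₀ = [ Σₙ₌₀^4 aⁿ/n! + a^5/(5!(1-ρ)) ]⁻¹
Σ = a^0/0! + a^1/1! + a^2/2! + a^3/3! + a^4/4! = 1.0000 + 3.9149 + 7.6632 + 10.0002 + 9.7874 = 32.3657
a^5/(5!(1-ρ)) = 919.6018/(120 × 0.2170213) = 35.3115
P₀ = 1/(32.3657 + 35.3115) = 0.01478
Lq = P₀·a^5·ρ / (5!(1-ρ)²) = 0.0147760 × 919.6018 × 0.782979 / (120 × 0.0470982) = 1.8824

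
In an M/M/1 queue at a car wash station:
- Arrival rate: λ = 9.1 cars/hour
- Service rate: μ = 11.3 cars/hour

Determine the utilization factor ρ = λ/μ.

Server utilization: ρ = λ/μ
ρ = 9.1/11.3 = 0.8053
The server is busy 80.53% of the time.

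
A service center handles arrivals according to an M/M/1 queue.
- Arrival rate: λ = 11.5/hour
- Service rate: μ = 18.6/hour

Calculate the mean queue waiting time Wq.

First, compute utilization: ρ = λ/μ = 11.5/18.6 = 0.6183
For M/M/1: Wq = λ/(μ(μ-λ))
Wq = 11.5/(18.6 × (18.6-11.5))
Wq = 11.5/(18.6 × 7.10)
Wq = 0.08708 hours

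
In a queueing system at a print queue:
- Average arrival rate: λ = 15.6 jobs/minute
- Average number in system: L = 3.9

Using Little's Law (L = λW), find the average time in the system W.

Little's Law: L = λW, so W = L/λ
W = 3.9/15.6 = 0.2500 minutes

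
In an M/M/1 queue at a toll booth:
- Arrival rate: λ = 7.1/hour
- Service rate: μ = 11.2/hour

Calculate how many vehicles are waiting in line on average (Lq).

ρ = λ/μ = 7.1/11.2 = 0.6339
For M/M/1: Lq = λ²/(μ(μ-λ))
Lq = 50.41/(11.2 × 4.10)
Lq = 1.0978 vehicles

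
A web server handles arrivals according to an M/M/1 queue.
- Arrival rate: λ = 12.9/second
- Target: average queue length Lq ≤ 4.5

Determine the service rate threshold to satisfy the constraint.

For M/M/1: Lq = λ²/(μ(μ-λ))
Need Lq ≤ 4.5, i.e. μ(μ-λ) ≥ λ²/4.5
μ² - 12.9μ - 166.41/4.5 ≥ 0  →  μ² - 12.9μ - 36.9800 ≥ 0
Quadratic formula (positive root): μ = [λ + √(λ² + 4×36.9800)]/2
Discriminant: 166.41 + 4×36.9800 = 314.3300, √314.3300 = 17.7294
μ ≥ (12.9 + 17.7294)/2 = 15.3147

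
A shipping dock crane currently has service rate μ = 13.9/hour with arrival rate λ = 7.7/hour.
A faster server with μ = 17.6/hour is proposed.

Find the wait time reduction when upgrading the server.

System 1: ρ₁ = 7.7/13.9 = 0.5540, W₁ = 1/(13.9-7.7) = 0.16129
System 2: ρ₂ = 7.7/17.6 = 0.4375, W₂ = 1/(17.6-7.7) = 0.10101
Improvement: (W₁-W₂)/W₁ = (0.16129-0.10101)/0.16129 = 37.37%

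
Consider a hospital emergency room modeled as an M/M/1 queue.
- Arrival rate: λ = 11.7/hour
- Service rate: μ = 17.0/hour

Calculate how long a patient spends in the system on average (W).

First, compute utilization: ρ = λ/μ = 11.7/17.0 = 0.6882
For M/M/1: W = 1/(μ-λ)
W = 1/(17.0-11.7) = 1/5.30
W = 0.1887 hours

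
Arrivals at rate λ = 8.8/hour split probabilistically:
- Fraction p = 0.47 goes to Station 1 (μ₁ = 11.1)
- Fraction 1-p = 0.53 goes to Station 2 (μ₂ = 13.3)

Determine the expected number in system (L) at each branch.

Effective rates: λ₁ = 8.8×0.47 = 4.136, λ₂ = 8.8×0.53 = 4.664
Station 1: ρ₁ = 4.136/11.1 = 0.3726, L₁ = ρ₁/(1-ρ₁) = 0.3726/(1-0.3726) = 0.5939
Station 2: ρ₂ = 4.664/13.3 = 0.3507, L₂ = ρ₂/(1-ρ₂) = 0.3507/(1-0.3507) = 0.5401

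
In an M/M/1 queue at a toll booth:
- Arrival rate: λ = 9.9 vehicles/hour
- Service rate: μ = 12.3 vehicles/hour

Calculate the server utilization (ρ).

Server utilization: ρ = λ/μ
ρ = 9.9/12.3 = 0.8049
The server is busy 80.49% of the time.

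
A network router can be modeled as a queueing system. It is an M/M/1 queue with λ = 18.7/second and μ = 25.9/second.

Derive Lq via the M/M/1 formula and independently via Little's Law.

Method 1 (direct): Lq = λ²/(μ(μ-λ)) = 349.69/(25.9 × 7.20) = 1.8752

Method 2 (Little's Law):
W = 1/(μ-λ) = 1/7.20 = 0.13889
Wq = W - 1/μ = 0.13889 - 0.038610 = 0.10028
Lq = λWq = 18.7 × 0.10028 = 1.8752 ✔ (matches Method 1)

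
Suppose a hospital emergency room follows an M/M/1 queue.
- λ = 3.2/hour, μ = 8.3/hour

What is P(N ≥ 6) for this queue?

ρ = λ/μ = 3.2/8.3 = 0.38554
P(N ≥ n) = ρⁿ
P(N ≥ 6) = 0.38554^6
P(N ≥ 6) = 0.003284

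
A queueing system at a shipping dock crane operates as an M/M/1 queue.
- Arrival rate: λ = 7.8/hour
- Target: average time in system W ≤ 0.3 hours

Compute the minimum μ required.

For M/M/1: W = 1/(μ-λ)
Need W ≤ 0.3, so 1/(μ-λ) ≤ 0.3
μ - λ ≥ 1/0.3 = 3.3333
μ ≥ 7.8 + 3.3333 = 11.1333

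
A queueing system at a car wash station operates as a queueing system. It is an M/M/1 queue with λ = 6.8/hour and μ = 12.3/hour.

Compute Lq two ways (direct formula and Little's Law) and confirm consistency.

Method 1 (direct): Lq = λ²/(μ(μ-λ)) = 46.24/(12.3 × 5.50) = 0.6835

Method 2 (Little's Law):
W = 1/(μ-λ) = 1/5.50 = 0.18182
Wq = W - 1/μ = 0.18182 - 0.081301 = 0.10052
Lq = λWq = 6.8 × 0.10052 = 0.6835 ✔ (matches Method 1)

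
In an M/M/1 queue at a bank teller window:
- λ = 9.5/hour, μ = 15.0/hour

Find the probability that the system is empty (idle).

ρ = λ/μ = 9.5/15.0 = 0.6333
P(0) = 1 - ρ = 1 - 0.6333 = 0.3667
The server is idle 36.67% of the time.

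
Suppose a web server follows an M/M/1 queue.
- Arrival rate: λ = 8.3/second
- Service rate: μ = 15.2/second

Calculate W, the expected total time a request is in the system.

First, compute utilization: ρ = λ/μ = 8.3/15.2 = 0.5461
For M/M/1: W = 1/(μ-λ)
W = 1/(15.2-8.3) = 1/6.90
W = 0.1449 seconds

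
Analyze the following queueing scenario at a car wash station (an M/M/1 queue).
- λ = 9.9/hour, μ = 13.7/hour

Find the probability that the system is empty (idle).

ρ = λ/μ = 9.9/13.7 = 0.7226
P(0) = 1 - ρ = 1 - 0.7226 = 0.2774
The server is idle 27.74% of the time.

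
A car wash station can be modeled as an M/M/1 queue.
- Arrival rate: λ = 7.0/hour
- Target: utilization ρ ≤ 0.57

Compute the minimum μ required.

ρ = λ/μ, so μ = λ/ρ
μ ≥ 7.0/0.57 = 12.2807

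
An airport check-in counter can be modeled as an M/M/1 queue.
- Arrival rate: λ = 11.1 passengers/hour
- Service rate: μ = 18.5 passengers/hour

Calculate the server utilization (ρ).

Server utilization: ρ = λ/μ
ρ = 11.1/18.5 = 0.6000
The server is busy 60.00% of the time.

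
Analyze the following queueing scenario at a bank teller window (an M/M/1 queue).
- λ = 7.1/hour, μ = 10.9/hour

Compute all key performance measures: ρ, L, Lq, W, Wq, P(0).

Step 1: ρ = λ/μ = 7.1/10.9 = 0.6514
Step 2: L = λ/(μ-λ) = 7.1/3.80 = 1.8684
Step 3: Lq = λ²/(μ(μ-λ)) = 50.41/(10.9×3.80) = 1.2170
Step 4: W = 1/(μ-λ) = 1/3.80 = 0.26316
Step 5: Wq = λ/(μ(μ-λ)) = 7.1/(10.9×3.80) = 0.1714
Step 6: P(0) = 1-ρ = 0.3486
Verify: L = λW = 7.1×0.26316 = 1.8684 ✔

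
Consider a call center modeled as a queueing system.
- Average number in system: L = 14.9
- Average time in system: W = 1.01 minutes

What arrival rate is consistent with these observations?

Little's Law: L = λW, so λ = L/W
λ = 14.9/1.01 = 14.7525 calls/minute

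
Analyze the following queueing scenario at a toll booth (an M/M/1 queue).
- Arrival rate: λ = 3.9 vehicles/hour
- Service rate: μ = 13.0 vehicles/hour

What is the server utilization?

Server utilization: ρ = λ/μ
ρ = 3.9/13.0 = 0.3000
The server is busy 30.00% of the time.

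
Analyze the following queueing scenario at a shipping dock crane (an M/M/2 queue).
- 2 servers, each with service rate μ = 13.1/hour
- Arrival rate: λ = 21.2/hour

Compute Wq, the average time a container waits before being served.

Traffic intensity: ρ = λ/(cμ) = 21.2/(2×13.1) = 0.8092
Since ρ = 0.8092 < 1, system is stable.
Offered load a = λ/μ = cρ = 21.2/13.1 = 1.6183
P₀ = [ Σₙ₌₀^1 aⁿ/n! + a^2/(2!(1-ρ)) ]⁻¹
Σ = a^0/0! + a^1/1! = 1.0000 + 1.6183 = 2.6183
a^2/(2!(1-ρ)) = 2.61896/(2 × 0.190840) = 6.8617
P₀ = 1/(2.6183 + 6.8617) = 0.1055
Lq = P₀·a^2·ρ / (2!(1-ρ)²) = 0.105485 × 2.61896 × 0.809160 / (2 × 0.0364198) = 3.0689
Wq = Lq/λ = 3.0689/21.2 = 0.1448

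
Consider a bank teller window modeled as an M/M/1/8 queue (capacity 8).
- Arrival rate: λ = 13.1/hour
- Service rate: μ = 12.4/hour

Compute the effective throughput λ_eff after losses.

ρ = λ/μ = 13.1/12.4 = 1.05645
P₀ = (1-ρ)/(1-ρ^(K+1)) = (1-1.05645)/(1-1.05645^9) = -0.05645/-0.6392 = 0.08831
P_K = P₀×ρ^K = 0.08831 × 1.05645^8 = 0.08831 × 1.5516 = 0.1370
λ_eff = λ(1-P_K) = 13.1 × (1 - 0.13702) = 13.1 × 0.86298 = 11.3050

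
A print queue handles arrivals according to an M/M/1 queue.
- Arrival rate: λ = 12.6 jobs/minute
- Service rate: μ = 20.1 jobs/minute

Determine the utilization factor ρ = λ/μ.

Server utilization: ρ = λ/μ
ρ = 12.6/20.1 = 0.6269
The server is busy 62.69% of the time.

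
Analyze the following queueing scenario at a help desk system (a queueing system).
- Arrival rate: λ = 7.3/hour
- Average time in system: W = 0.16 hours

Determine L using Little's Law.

Little's Law: L = λW
L = 7.3 × 0.16 = 1.1680 tickets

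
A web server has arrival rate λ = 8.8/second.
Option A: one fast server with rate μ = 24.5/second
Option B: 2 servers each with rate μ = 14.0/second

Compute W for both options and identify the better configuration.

Option A: single server μ = 24.5 (M/M/1)
  ρ_A = 8.8/24.5 = 0.3592
  W_A = 1/(μ-λ) = 1/(24.5-8.8) = 1/15.70 = 0.06369

Option B: 2 servers μ = 14.0 (M/M/2)
  ρ_B = λ/(cμ) = 8.8/(2×14.0) = 0.3143
  Offered load a = λ/μ = cρ = 8.8/14.0 = 0.6286
  P₀ = [ Σₙ₌₀^1 aⁿ/n! + a^2/(2!(1-ρ)) ]⁻¹
  Σ = a^0/0! + a^1/1! = 1.0000 + 0.6286 = 1.6286
  a^2/(2!(1-ρ)) = 0.3951/(2 × 0.6857) = 0.2881
  P₀ = 1/(1.6286 + 0.2881) = 0.5217
  Lq = P₀·a^2·ρ / (2!(1-ρ)²) = 0.5217 × 0.3951 × 0.3143 / (2 × 0.4702) = 0.06889
  Wq_B = Lq/λ = 0.068892/8.8 = 0.007829
  W_B = Wq_B + 1/μ = 0.007829 + 0.07143 = 0.07926

Since W_A = 0.06369 < W_B = 0.07926, Option A (single fast server) has the shorter time in system.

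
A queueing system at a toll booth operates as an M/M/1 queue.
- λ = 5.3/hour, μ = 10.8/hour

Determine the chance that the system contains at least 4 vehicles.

ρ = λ/μ = 5.3/10.8 = 0.49074
P(N ≥ n) = ρⁿ
P(N ≥ 4) = 0.49074^4
P(N ≥ 4) = 0.05800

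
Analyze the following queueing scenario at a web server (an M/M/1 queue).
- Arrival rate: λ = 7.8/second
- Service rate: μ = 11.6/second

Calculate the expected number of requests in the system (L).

ρ = λ/μ = 7.8/11.6 = 0.6724
For M/M/1: L = λ/(μ-λ)
L = 7.8/(11.6-7.8) = 7.8/3.80
L = 2.0526 requests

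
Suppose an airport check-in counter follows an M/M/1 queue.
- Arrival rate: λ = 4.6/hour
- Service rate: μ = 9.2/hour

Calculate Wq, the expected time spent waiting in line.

First, compute utilization: ρ = λ/μ = 4.6/9.2 = 0.5000
For M/M/1: Wq = λ/(μ(μ-λ))
Wq = 4.6/(9.2 × (9.2-4.6))
Wq = 4.6/(9.2 × 4.60)
Wq = 0.1087 hours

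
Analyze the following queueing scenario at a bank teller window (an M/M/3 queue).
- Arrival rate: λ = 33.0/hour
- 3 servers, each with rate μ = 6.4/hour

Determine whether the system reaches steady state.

Stability requires ρ = λ/(cμ) < 1
ρ = 33.0/(3 × 6.4) = 33.0/19.20 = 1.7187
Since 1.7187 ≥ 1, the system is UNSTABLE.
Need c > λ/μ = 33.0/6.4 = 5.16.
Minimum servers needed: c = 6.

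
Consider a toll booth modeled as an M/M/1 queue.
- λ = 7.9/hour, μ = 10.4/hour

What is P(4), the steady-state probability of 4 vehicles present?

ρ = λ/μ = 7.9/10.4 = 0.75962
P(n) = (1-ρ)ρⁿ
P(4) = (1-0.75962) × 0.75962^4
P(4) = 0.24038 × 0.33296
P(4) = 0.08004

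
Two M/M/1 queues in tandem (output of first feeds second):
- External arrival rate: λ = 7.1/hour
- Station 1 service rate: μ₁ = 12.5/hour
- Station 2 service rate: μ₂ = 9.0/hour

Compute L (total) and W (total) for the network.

By Jackson's theorem, each station behaves as independent M/M/1.
Station 1: ρ₁ = 7.1/12.5 = 0.5680, L₁ = ρ₁/(1-ρ₁) = λ/(μ₁-λ) = 7.1/5.40 = 1.31481
Station 2: ρ₂ = 7.1/9.0 = 0.7889, L₂ = ρ₂/(1-ρ₂) = λ/(μ₂-λ) = 7.1/1.90 = 3.73684
Total: L = L₁ + L₂ = 1.31481 + 3.73684 = 5.0517
W = L/λ = 5.0517/7.1 = 0.7115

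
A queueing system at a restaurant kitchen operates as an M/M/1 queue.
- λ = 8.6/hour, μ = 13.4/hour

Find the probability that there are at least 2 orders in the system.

ρ = λ/μ = 8.6/13.4 = 0.6418
P(N ≥ n) = ρⁿ
P(N ≥ 2) = 0.6418^2
P(N ≥ 2) = 0.4119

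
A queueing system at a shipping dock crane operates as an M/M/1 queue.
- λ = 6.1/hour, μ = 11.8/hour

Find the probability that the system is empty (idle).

ρ = λ/μ = 6.1/11.8 = 0.5169
P(0) = 1 - ρ = 1 - 0.5169 = 0.4831
The server is idle 48.31% of the time.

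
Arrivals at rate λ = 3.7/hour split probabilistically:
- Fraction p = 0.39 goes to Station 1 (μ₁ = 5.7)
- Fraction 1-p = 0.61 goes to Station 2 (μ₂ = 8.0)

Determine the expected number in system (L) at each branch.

Effective rates: λ₁ = 3.7×0.39 = 1.443, λ₂ = 3.7×0.61 = 2.257
Station 1: ρ₁ = 1.443/5.7 = 0.2532, L₁ = ρ₁/(1-ρ₁) = 0.2532/(1-0.2532) = 0.3390
Station 2: ρ₂ = 2.257/8.0 = 0.2821, L₂ = ρ₂/(1-ρ₂) = 0.2821/(1-0.2821) = 0.3930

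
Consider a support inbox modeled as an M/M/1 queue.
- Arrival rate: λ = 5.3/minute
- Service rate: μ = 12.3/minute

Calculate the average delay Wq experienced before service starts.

First, compute utilization: ρ = λ/μ = 5.3/12.3 = 0.4309
For M/M/1: Wq = λ/(μ(μ-λ))
Wq = 5.3/(12.3 × (12.3-5.3))
Wq = 5.3/(12.3 × 7.00)
Wq = 0.06156 minutes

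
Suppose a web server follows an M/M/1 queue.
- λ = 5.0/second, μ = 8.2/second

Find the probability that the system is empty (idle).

ρ = λ/μ = 5.0/8.2 = 0.6098
P(0) = 1 - ρ = 1 - 0.6098 = 0.3902
The server is idle 39.02% of the time.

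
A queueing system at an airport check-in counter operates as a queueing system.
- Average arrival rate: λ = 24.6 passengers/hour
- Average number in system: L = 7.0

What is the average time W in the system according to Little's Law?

Little's Law: L = λW, so W = L/λ
W = 7.0/24.6 = 0.2846 hours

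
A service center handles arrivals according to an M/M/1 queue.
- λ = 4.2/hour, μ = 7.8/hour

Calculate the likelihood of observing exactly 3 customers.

ρ = λ/μ = 4.2/7.8 = 0.53846
P(n) = (1-ρ)ρⁿ
P(3) = (1-0.53846) × 0.53846^3
P(3) = 0.46154 × 0.15612
P(3) = 0.07206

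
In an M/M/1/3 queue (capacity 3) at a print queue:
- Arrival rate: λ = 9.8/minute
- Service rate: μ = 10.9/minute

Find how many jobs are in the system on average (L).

ρ = λ/μ = 9.8/10.9 = 0.89908
P₀ = (1-ρ)/(1-ρ^(K+1)) = (1-0.89908)/(1-0.89908^4) = 0.10092/0.34658 = 0.2912
P_K = P₀×ρ^K = 0.2912 × 0.89908^3 = 0.2912 × 0.7268 = 0.2116
L = ρ[1 - (K+1)ρ^K + Kρ^(K+1)] / [(1-ρ)(1-ρ^(K+1))]
L = 0.89908 × (1 - 4×0.726767 + 3×0.653421) / ((1 - 0.89908) × (1 - 0.653421)) = 1.3674 jobs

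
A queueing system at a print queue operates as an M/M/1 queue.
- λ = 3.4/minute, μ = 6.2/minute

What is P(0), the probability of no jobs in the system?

ρ = λ/μ = 3.4/6.2 = 0.5484
P(0) = 1 - ρ = 1 - 0.5484 = 0.4516
The server is idle 45.16% of the time.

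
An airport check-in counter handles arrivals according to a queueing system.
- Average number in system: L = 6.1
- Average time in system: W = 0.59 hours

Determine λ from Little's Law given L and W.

Little's Law: L = λW, so λ = L/W
λ = 6.1/0.59 = 10.3390 passengers/hour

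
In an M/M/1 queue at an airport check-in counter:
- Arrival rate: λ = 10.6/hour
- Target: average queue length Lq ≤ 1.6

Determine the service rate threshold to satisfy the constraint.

For M/M/1: Lq = λ²/(μ(μ-λ))
Need Lq ≤ 1.6, i.e. μ(μ-λ) ≥ λ²/1.6
μ² - 10.6μ - 112.36/1.6 ≥ 0  →  μ² - 10.6μ - 70.2250 ≥ 0
Quadratic formula (positive root): μ = [λ + √(λ² + 4×70.2250)]/2
Discriminant: 112.36 + 4×70.2250 = 393.2600, √393.2600 = 19.8308
μ ≥ (10.6 + 19.8308)/2 = 15.2154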